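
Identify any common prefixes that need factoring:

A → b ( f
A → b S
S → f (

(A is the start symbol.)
Yes, A has productions with common prefix 'b'

Left-factoring is needed when two productions for the same non-terminal
share a common prefix on the right-hand side.

Productions for A:
  A → b ( f
  A → b S

Found common prefix 'b' in productions for A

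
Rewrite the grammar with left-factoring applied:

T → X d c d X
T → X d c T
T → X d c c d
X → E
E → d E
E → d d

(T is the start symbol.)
T → X d c T'
T' → d X
T' → T
T' → c d
X → E
E → d E'
E' → E
E' → d

Left-factoring transforms A → αβ₁ | αβ₂ into A → αA' and A' → β₁ | β₂
(α is the longest common prefix among the alternatives). Repeat until
no nonterminal has two alternatives with a common prefix.

Round 1: T has alternatives sharing prefix 'X d c'. Introduce T': T → X d c T'
  Add: T' → d X
  Add: T' → T
  Add: T' → c d

Round 2: E has alternatives sharing prefix 'd'. Introduce E': E → d E'
  Add: E' → E
  Add: E' → d

No remaining common prefixes — done.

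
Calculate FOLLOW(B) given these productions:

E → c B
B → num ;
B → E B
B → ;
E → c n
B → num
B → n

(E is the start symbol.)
{ $, ';', 'c', 'n', 'num' }

To compute FOLLOW(B), find every occurrence of B on a right-hand side N → α B β: add FIRST(β) \ {ε}, and if β is empty or nullable also add FOLLOW(N). Iterate to a fixed point.

In E → c B: B is at the end, add FOLLOW(E)
In B → E B: B is at the end; this adds FOLLOW(B) to itself — nothing new

The FOLLOW sets referred to above (computed the same way, to a fixed point):
  FOLLOW(E) = { $, ';', 'c', 'n', 'num' }

Taking the union: FOLLOW(B) = { $, ';', 'c', 'n', 'num' }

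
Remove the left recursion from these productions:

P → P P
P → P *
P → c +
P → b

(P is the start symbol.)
P is directly left-recursive. The standard transformation for
  A → A α₁ | ... | A α_m | β₁ | ... | β_n
is
  A  → β₁ A' | ... | β_n A'
  A' → α₁ A' | ... | α_m A' | ε

P → c + becomes P → c + P'
P → b becomes P → b P'
P → P P becomes P' → P P'
P → P * becomes P' → * P'
Add P' → ε

Resulting grammar:
P → c + P'
P → b P'
P' → P P'
P' → * P'
P' → ε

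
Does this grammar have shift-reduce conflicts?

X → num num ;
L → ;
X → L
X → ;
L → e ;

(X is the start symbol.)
No shift-reduce conflicts

A shift-reduce conflict occurs when an LR(0) state has both:
  - a complete (reduce) item [A → α .] (dot at the end), and
  - a shift item [B → β . c γ] (dot before a terminal).

Augment with X' → X and build the canonical LR(0) collection (I0 = CLOSURE({[X' → . X]}), then GOTO on every symbol after a dot until no new states appear). It has 9 states:
  I0: { [L → . ;], [L → . e ;], [X → . ;], [X → . L], [X → . num num ;], [X' → . X] }  — shift
  I1: { [L → ; .], [X → ; .] }  — 2 reduces
  I2: { [X → L .] }  — reduce
  I3: { [X' → X .] }  — accept
  I4: { [L → e . ;] }  — shift
  I5: { [X → num . num ;] }  — shift
  I6: { [X → num num . ;] }  — shift
  I7: { [X → num num ; .] }  — reduce
  I8: { [L → e ; .] }  — reduce

No state contains both a complete item and a shift item.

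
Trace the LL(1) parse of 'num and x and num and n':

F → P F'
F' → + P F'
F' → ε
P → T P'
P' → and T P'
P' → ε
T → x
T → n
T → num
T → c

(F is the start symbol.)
Stack is shown with the top on the left.

Stack          Input                      Action
------------------------------------------------
F $            num and x and num and n $  output F → P F'
P F' $         num and x and num and n $  output P → T P'
T P' F' $      num and x and num and n $  output T → num
num P' F' $    num and x and num and n $  match 'num'
P' F' $        and x and num and n $      output P' → and T P'
and T P' F' $  and x and num and n $      match 'and'
T P' F' $      x and num and n $          output T → x
x P' F' $      x and num and n $          match 'x'
P' F' $        and num and n $            output P' → and T P'
and T P' F' $  and num and n $            match 'and'
T P' F' $      num and n $                output T → num
num P' F' $    num and n $                match 'num'
P' F' $        and n $                    output P' → and T P'
and T P' F' $  and n $                    match 'and'
T P' F' $      n $                        output T → n
n P' F' $      n $                        match 'n'
P' F' $        $                          output P' → ε
F' $           $                          output F' → ε
$              $                          accept

The string is accepted.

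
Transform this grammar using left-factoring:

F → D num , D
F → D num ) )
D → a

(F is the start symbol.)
Left-factoring transforms A → αβ₁ | αβ₂ into A → αA' and A' → β₁ | β₂
(α is the longest common prefix among the alternatives). Repeat until
no nonterminal has two alternatives with a common prefix.

Round 1: F has alternatives sharing prefix 'D num'. Introduce F': F → D num F'
  Add: F' → , D
  Add: F' → ) )

No remaining common prefixes — done.

Resulting grammar:
F → D num F'
F' → , D
F' → ) )
D → a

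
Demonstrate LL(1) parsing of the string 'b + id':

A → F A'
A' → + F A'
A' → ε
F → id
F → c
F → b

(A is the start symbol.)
LL(1) parsing maintains a stack (initially the start symbol over $) and the input. At each step: if the stack top is a terminal, match it against the current input token; if it is a non-terminal N, replace it with the RHS of M[N, lookahead] (the unique production whose predict set contains the lookahead).

Stack is shown with the top on the left.

Stack     Input     Action
--------------------------
A $       b + id $  output A → F A'
F A' $    b + id $  output F → b
b A' $    b + id $  match 'b'
A' $      + id $    output A' → + F A'
+ F A' $  + id $    match '+'
F A' $    id $      output F → id
id A' $   id $      match 'id'
A' $      $         output A' → ε
$         $         accept

The string is accepted.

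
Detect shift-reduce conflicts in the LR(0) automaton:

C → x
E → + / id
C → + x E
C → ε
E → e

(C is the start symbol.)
Yes — I0: [C → .] vs [C → . + x E]

A shift-reduce conflict occurs when an LR(0) state has both:
  - a complete (reduce) item [A → α .] (dot at the end), and
  - a shift item [B → β . c γ] (dot before a terminal).

Augment with C' → C and build the canonical LR(0) collection (I0 = CLOSURE({[C' → . C]}), then GOTO on every symbol after a dot until no new states appear). It has 10 states:
  I0: { [C → . + x E], [C → . x], [C → .], [C' → . C] }  — shift, reduce
  I1: { [C → + . x E] }  — shift
  I2: { [C' → C .] }  — accept
  I3: { [C → x .] }  — reduce
  I4: { [C → + x . E], [E → . + / id], [E → . e] }  — shift
  I5: { [E → + . / id] }  — shift
  I6: { [C → + x E .] }  — reduce
  I7: { [E → e .] }  — reduce
  I8: { [E → + / . id] }  — shift
  I9: { [E → + / id .] }  — reduce

I0 contains reduce item [C → .] and shift items [C → . + x E], [C → . x] — shift-reduce conflict.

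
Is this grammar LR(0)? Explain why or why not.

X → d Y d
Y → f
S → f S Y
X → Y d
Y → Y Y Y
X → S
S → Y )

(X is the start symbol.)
No. Shift-reduce conflict between [Y → f .] and [S → . f S Y]

A grammar is LR(0) if no state in the canonical LR(0) collection has:
  - both a shift item (dot before a terminal) and a complete item (shift-reduce conflict), or
  - two or more complete items (reduce-reduce conflict; the accept item [X' → X .] counts as a complete item here).

Augment with X' → X and build the canonical LR(0) collection (I0 = CLOSURE({[X' → . X]}), then GOTO on every symbol after a dot until no new states appear). It has 16 states:
  I0: { [S → . Y )], [S → . f S Y], [X → . S], [X → . Y d], [X → . d Y d], [X' → . X], [Y → . Y Y Y], [Y → . f] }  — shift
  I1: { [X → S .] }  — reduce
  I2: { [X' → X .] }  — accept
  I3: { [S → Y . )], [X → Y . d], [Y → . Y Y Y], [Y → . f], [Y → Y . Y Y] }  — shift
  I4: { [X → d . Y d], [Y → . Y Y Y], [Y → . f] }  — shift
  I5: { [S → . Y )], [S → . f S Y], [S → f . S Y], [Y → . Y Y Y], [Y → . f], [Y → f .] }  — shift, reduce
  I6: { [S → f S . Y], [Y → . Y Y Y], [Y → . f] }  — shift
  I7: { [S → Y . )], [Y → . Y Y Y], [Y → . f], [Y → Y . Y Y] }  — shift
  I8: { [S → Y ) .] }  — reduce
  I9: { [Y → . Y Y Y], [Y → . f], [Y → Y . Y Y], [Y → Y Y . Y] }  — shift
  I10: { [Y → f .] }  — reduce
  I11: { [Y → . Y Y Y], [Y → . f], [Y → Y . Y Y], [Y → Y Y . Y], [Y → Y Y Y .] }  — shift, reduce
  I12: { [S → f S Y .], [Y → . Y Y Y], [Y → . f], [Y → Y . Y Y] }  — shift, reduce
  I13: { [X → d Y . d], [Y → . Y Y Y], [Y → . f], [Y → Y . Y Y] }  — shift
  I14: { [X → d Y d .] }  — reduce
  I15: { [X → Y d .] }  — reduce

Conflict in state I5:
  Shift-reduce conflict between [Y → f .] and [S → . f S Y]
So the grammar is NOT LR(0).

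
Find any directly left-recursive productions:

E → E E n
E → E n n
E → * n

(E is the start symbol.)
Yes, E is left-recursive

Direct left recursion occurs when N → N α for some non-terminal N (the right-hand side begins with the left-hand side itself).

E → E E n: LEFT RECURSIVE (starts with E)
E → E n n: LEFT RECURSIVE (starts with E)
E → * n: starts with '*'

The grammar has direct left recursion on: E.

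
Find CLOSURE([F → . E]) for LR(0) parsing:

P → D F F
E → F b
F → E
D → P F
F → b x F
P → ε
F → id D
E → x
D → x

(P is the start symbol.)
Start with: [F → . E]
  [F → . E] has the dot before E: add [E → . F b], [E → . x]
  [E → . F b] has the dot before F: add [F → . b x F], [F → . id D]
No further items can be added.

CLOSURE = { [E → . F b], [E → . x], [F → . E], [F → . b x F], [F → . id D] }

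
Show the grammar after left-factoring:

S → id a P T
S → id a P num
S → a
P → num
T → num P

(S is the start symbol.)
S → id a P S'
S' → T
S' → num
S → a
P → num
T → num P

Left-factoring transforms A → αβ₁ | αβ₂ into A → αA' and A' → β₁ | β₂
(α is the longest common prefix among the alternatives). Repeat until
no nonterminal has two alternatives with a common prefix.

Round 1: S has alternatives sharing prefix 'id a P'. Introduce S': S → id a P S'
  Add: S' → T
  Add: S' → num

No remaining common prefixes — done.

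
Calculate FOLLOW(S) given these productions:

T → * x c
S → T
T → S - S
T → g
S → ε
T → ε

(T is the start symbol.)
{ $, '-' }

To compute FOLLOW(S), find every occurrence of S on a right-hand side N → α S β: add FIRST(β) \ {ε}, and if β is empty or nullable also add FOLLOW(N). Iterate to a fixed point.

In T → S - S: S is followed by '-' S, add FIRST('-' S) \ {ε} = { '-' }
In T → S - S: S is at the end, add FOLLOW(T)

The FOLLOW sets referred to above (computed the same way, to a fixed point):
  FOLLOW(T) = { $, '-' }

Taking the union: FOLLOW(S) = { $, '-' }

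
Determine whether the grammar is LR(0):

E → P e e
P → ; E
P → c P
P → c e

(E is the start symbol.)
A grammar is LR(0) if no state in the canonical LR(0) collection has:
  - both a shift item (dot before a terminal) and a complete item (shift-reduce conflict), or
  - two or more complete items (reduce-reduce conflict; the accept item [E' → E .] counts as a complete item here).

Augment with E' → E and build the canonical LR(0) collection (I0 = CLOSURE({[E' → . E]}), then GOTO on every symbol after a dot until no new states appear). It has 10 states:
  I0: { [E → . P e e], [E' → . E], [P → . ; E], [P → . c P], [P → . c e] }  — shift
  I1: { [E → . P e e], [P → . ; E], [P → . c P], [P → . c e], [P → ; . E] }  — shift
  I2: { [E' → E .] }  — accept
  I3: { [E → P . e e] }  — shift
  I4: { [P → . ; E], [P → . c P], [P → . c e], [P → c . P], [P → c . e] }  — shift
  I5: { [P → c P .] }  — reduce
  I6: { [P → c e .] }  — reduce
  I7: { [E → P e . e] }  — shift
  I8: { [E → P e e .] }  — reduce
  I9: { [P → ; E .] }  — reduce

Every state is either a pure shift/goto state or contains exactly one complete item and nothing to shift — no conflicts. The grammar is LR(0).

Answer: Yes, the grammar is LR(0)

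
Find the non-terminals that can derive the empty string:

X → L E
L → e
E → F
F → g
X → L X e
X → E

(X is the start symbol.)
None

A non-terminal is nullable if it can derive ε (the empty string): either it has an ε-production, or it has a production whose right-hand side consists entirely of nullable non-terminals.

There are no ε-productions, so no non-terminal can derive ε.
No non-terminals are nullable.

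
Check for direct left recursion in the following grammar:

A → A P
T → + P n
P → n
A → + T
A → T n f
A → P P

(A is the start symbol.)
Yes, A is left-recursive

Direct left recursion occurs when N → N α for some non-terminal N (the right-hand side begins with the left-hand side itself).

A → A P: LEFT RECURSIVE (starts with A)
T → + P n: starts with '+'
P → n: starts with n
A → + T: starts with '+'
A → T n f: starts with T
A → P P: starts with P

The grammar has direct left recursion on: A.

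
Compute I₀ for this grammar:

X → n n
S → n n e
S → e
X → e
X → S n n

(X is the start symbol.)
{ [S → . e], [S → . n n e], [X → . S n n], [X → . e], [X → . n n], [X' → . X] }

First, augment the grammar with X' → X
I₀ = CLOSURE({ [X' → . X] }):
  [X' → . X] has the dot before X: add [X → . n n], [X → . e], [X → . S n n]
  [X → . S n n] has the dot before S: add [S → . n n e], [S → . e]
No further items can be added.

I₀ = { [S → . e], [S → . n n e], [X → . S n n], [X → . e], [X → . n n], [X' → . X] }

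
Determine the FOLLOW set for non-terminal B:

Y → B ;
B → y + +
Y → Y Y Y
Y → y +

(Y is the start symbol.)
{ ';' }

In Y → B ;: B is followed by ';', add FIRST(';') \ {ε} = { ';' }

Taking the union: FOLLOW(B) = { ';' }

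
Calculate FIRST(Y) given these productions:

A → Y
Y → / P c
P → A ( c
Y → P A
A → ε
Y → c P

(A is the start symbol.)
{ '(', '/', 'c' }

To compute FIRST(Y), examine every production with Y on the left-hand side, reading each right-hand side left to right until a non-nullable symbol is reached.

FIRST sets of the other non-terminals involved (by the same procedure, iterated to a fixed point):
  FIRST(P) = { '(', '/', 'c' }

From Y → / P c:
  - '/' is a terminal: add '/' and stop
From Y → P A:
  - P is a non-terminal: add FIRST(P) \ {ε} = { '(', '/', 'c' }
    P is not nullable, so stop
From Y → c P:
  - c is a terminal: add 'c' and stop

Collecting: FIRST(Y) = { '(', '/', 'c' }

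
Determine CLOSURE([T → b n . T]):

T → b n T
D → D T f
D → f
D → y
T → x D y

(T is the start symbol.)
Start with: [T → b n . T]
  [T → b n . T] has the dot before T: add [T → . b n T], [T → . x D y]
No further items can be added.

CLOSURE = { [T → . b n T], [T → . x D y], [T → b n . T] }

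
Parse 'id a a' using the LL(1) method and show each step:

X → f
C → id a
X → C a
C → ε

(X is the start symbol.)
Stack is shown with the top on the left.

Stack     Input     Action
--------------------------
X $       id a a $  output X → C a
C a $     id a a $  output C → id a
id a a $  id a a $  match 'id'
a a $     a a $     match 'a'
a $       a $       match 'a'
$         $         accept

The string is accepted.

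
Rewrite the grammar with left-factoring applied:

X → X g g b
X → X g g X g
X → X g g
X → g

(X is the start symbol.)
X → X g g X'
X' → b
X' → X g
X' → ε
X → g

Left-factoring transforms A → αβ₁ | αβ₂ into A → αA' and A' → β₁ | β₂
(α is the longest common prefix among the alternatives). Repeat until
no nonterminal has two alternatives with a common prefix.

Round 1: X has alternatives sharing prefix 'X g g'. Introduce X': X → X g g X'
  Add: X' → b
  Add: X' → X g
  Add: X' → ε

No remaining common prefixes — done.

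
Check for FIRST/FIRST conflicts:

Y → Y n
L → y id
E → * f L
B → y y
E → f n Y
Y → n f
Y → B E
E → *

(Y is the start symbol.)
Yes. Y → Y n / Y → n f on { 'n' }; Y → Y n / Y → B E on { 'y' }; E → '*' f L / E → '*' on { '*' }

A FIRST/FIRST conflict occurs when two productions N → α and N → β for the same non-terminal have FIRST(α) ∩ FIRST(β) ≠ ∅ (with ε ∈ FIRST of a nullable right-hand side, so two nullable alternatives also conflict).

FIRST sets of the non-terminals at (or reachable through a nullable prefix from) the front of some alternative:
  FIRST(Y) = { 'n', 'y' }
  FIRST(B) = { 'y' }

Productions for Y:
  Y → Y n: FIRST = { 'n', 'y' }
  Y → n f: FIRST = { 'n' }
  Y → B E: FIRST = { 'y' }
Productions for E:
  E → * f L: FIRST = { '*' }
  E → f n Y: FIRST = { 'f' }
  E → *: FIRST = { '*' }
L, B have only one production, so no FIRST/FIRST conflict is possible there.

Conflict for Y: Y → Y n and Y → n f
  Overlap: { 'n' }
Conflict for Y: Y → Y n and Y → B E
  Overlap: { 'y' }
Conflict for E: E → * f L and E → *
  Overlap: { '*' }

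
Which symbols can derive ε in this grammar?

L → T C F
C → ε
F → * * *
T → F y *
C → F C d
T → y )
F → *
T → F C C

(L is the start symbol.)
{ 'C' }

A non-terminal is nullable if it can derive ε (the empty string): either it has an ε-production, or it has a production whose right-hand side consists entirely of nullable non-terminals.

ε-productions: C → ε
So C is immediately nullable.
No further non-terminal can be added: every production for the remaining non-terminals contains a terminal or a non-nullable non-terminal.
Nullable = { 'C' }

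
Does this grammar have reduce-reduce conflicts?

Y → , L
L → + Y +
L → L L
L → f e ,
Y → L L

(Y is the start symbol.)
Yes — I8: [L → L L .] vs [Y → L L .]

Augment with Y' → Y and build the canonical LR(0) collection (I0 = CLOSURE({[Y' → . Y]}), then GOTO on every symbol after a dot until no new states appear). It has 13 states:
  I0: { [L → . + Y +], [L → . L L], [L → . f e ,], [Y → . , L], [Y → . L L], [Y' → . Y] }  — shift
  I1: { [L → + . Y +], [L → . + Y +], [L → . L L], [L → . f e ,], [Y → . , L], [Y → . L L] }  — shift
  I2: { [L → . + Y +], [L → . L L], [L → . f e ,], [Y → , . L] }  — shift
  I3: { [L → . + Y +], [L → . L L], [L → . f e ,], [L → L . L], [Y → L . L] }  — shift
  I4: { [Y' → Y .] }  — accept
  I5: { [L → f . e ,] }  — shift
  I6: { [L → f e . ,] }  — shift
  I7: { [L → f e , .] }  — reduce
  I8: { [L → . + Y +], [L → . L L], [L → . f e ,], [L → L . L], [L → L L .], [Y → L L .] }  — shift, 2 reduces
  I9: { [L → . + Y +], [L → . L L], [L → . f e ,], [L → L . L], [L → L L .] }  — shift, reduce
  I10: { [L → . + Y +], [L → . L L], [L → . f e ,], [L → L . L], [Y → , L .] }  — shift, reduce
  I11: { [L → + Y . +] }  — shift
  I12: { [L → + Y + .] }  — reduce

I8 contains complete items [L → L L .], [Y → L L .] — reduce-reduce conflict.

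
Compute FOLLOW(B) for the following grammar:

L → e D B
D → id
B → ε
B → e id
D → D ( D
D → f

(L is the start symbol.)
In L → e D B: B is at the end, add FOLLOW(L)

The FOLLOW sets referred to above (computed the same way, to a fixed point):
  FOLLOW(L) = { $ }

Taking the union: FOLLOW(B) = { $ }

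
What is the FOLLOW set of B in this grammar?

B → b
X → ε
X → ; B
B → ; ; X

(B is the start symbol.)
{ $ }

B is the start symbol, so $ ∈ FOLLOW(B).
In X → ; B: B is at the end, add FOLLOW(X)

The FOLLOW sets referred to above (computed the same way, to a fixed point):
  FOLLOW(X) = { $ }

Taking the union: FOLLOW(B) = { $ }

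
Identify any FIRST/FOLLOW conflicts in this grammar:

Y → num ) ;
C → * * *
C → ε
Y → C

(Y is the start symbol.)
Nullable non-terminals: C, Y.
FIRST sets used below: FIRST(C) = { '*', ε }

C: nullable alternative(s) C → ε; FOLLOW(C) = { $ }
  C → * * *: FIRST \ {ε} = { '*' } — disjoint from FOLLOW(C)
  C → ε: FIRST \ {ε} = { } — this is the only nullable alternative, skip

Y: nullable alternative(s) Y → C; FOLLOW(Y) = { $ }
  Y → num ) ;: FIRST \ {ε} = { 'num' } — disjoint from FOLLOW(Y)
  Y → C: FIRST \ {ε} = { '*' } — this is the only nullable alternative, skip

No FIRST/FOLLOW conflicts found.

Answer: No FIRST/FOLLOW conflicts.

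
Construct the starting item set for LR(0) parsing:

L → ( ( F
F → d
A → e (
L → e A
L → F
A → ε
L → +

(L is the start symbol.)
{ [F → . d], [L → . ( ( F], [L → . +], [L → . F], [L → . e A], [L' → . L] }

First, augment the grammar with L' → L
I₀ = CLOSURE({ [L' → . L] }):
  [L' → . L] has the dot before L: add [L → . ( ( F], [L → . e A], [L → . F], [L → . +]
  [L → . F] has the dot before F: add [F → . d]
No further items can be added.

I₀ = { [F → . d], [L → . ( ( F], [L → . +], [L → . F], [L → . e A], [L' → . L] }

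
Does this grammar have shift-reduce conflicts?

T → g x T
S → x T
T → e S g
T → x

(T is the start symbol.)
No shift-reduce conflicts

A shift-reduce conflict occurs when an LR(0) state has both:
  - a complete (reduce) item [A → α .] (dot at the end), and
  - a shift item [B → β . c γ] (dot before a terminal).

Augment with T' → T and build the canonical LR(0) collection (I0 = CLOSURE({[T' → . T]}), then GOTO on every symbol after a dot until no new states appear). It has 11 states:
  I0: { [T → . e S g], [T → . g x T], [T → . x], [T' → . T] }  — shift
  I1: { [T' → T .] }  — accept
  I2: { [S → . x T], [T → e . S g] }  — shift
  I3: { [T → g . x T] }  — shift
  I4: { [T → x .] }  — reduce
  I5: { [T → . e S g], [T → . g x T], [T → . x], [T → g x . T] }  — shift
  I6: { [T → g x T .] }  — reduce
  I7: { [T → e S . g] }  — shift
  I8: { [S → x . T], [T → . e S g], [T → . g x T], [T → . x] }  — shift
  I9: { [S → x T .] }  — reduce
  I10: { [T → e S g .] }  — reduce

No state contains both a complete item and a shift item.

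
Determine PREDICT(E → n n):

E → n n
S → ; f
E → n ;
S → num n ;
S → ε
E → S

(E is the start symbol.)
PREDICT(E → n n) = (FIRST(RHS) \ {ε}) ∪ (FOLLOW(E) if ε ∈ FIRST(RHS), i.e. RHS ⇒* ε)
FIRST(n n) = { 'n' }
ε ∉ FIRST(n n), so FOLLOW(E) is not added.
PREDICT(E → n n) = { 'n' }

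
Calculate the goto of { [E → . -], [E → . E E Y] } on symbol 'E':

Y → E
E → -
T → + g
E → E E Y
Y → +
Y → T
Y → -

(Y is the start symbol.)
GOTO(I, 'E') = CLOSURE({ [A → αX.β] : [A → α.Xβ] ∈ I, X = 'E' })

Items with dot before 'E', with the dot advanced:
  [E → . E E Y] → [E → E . E Y]
Closure of the advanced items:
  [E → E . E Y] has the dot before E: add [E → . -], [E → . E E Y]

GOTO = { [E → . -], [E → . E E Y], [E → E . E Y] }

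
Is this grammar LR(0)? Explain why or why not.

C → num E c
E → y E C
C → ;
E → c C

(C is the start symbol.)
Yes, the grammar is LR(0)

Augment with C' → C and build the canonical LR(0) collection (I0 = CLOSURE({[C' → . C]}), then GOTO on every symbol after a dot until no new states appear). It has 11 states:
  I0: { [C → . ;], [C → . num E c], [C' → . C] }  — shift
  I1: { [C → ; .] }  — reduce
  I2: { [C' → C .] }  — accept
  I3: { [C → num . E c], [E → . c C], [E → . y E C] }  — shift
  I4: { [C → num E . c] }  — shift
  I5: { [C → . ;], [C → . num E c], [E → c . C] }  — shift
  I6: { [E → . c C], [E → . y E C], [E → y . E C] }  — shift
  I7: { [C → . ;], [C → . num E c], [E → y E . C] }  — shift
  I8: { [E → y E C .] }  — reduce
  I9: { [E → c C .] }  — reduce
  I10: { [C → num E c .] }  — reduce

Every state is either a pure shift/goto state or contains exactly one complete item and nothing to shift — no conflicts. The grammar is LR(0).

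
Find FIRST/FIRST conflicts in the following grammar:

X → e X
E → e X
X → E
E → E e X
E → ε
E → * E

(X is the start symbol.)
A FIRST/FIRST conflict occurs when two productions N → α and N → β for the same non-terminal have FIRST(α) ∩ FIRST(β) ≠ ∅ (with ε ∈ FIRST of a nullable right-hand side, so two nullable alternatives also conflict).

FIRST sets of the non-terminals at (or reachable through a nullable prefix from) the front of some alternative:
  FIRST(E) = { '*', 'e', ε }

Productions for X:
  X → e X: FIRST = { 'e' }
  X → E: FIRST = { '*', 'e', ε }
Productions for E:
  E → e X: FIRST = { 'e' }
  E → E e X: FIRST = { '*', 'e' }
  E → ε: FIRST = { ε }
  E → * E: FIRST = { '*' }

Conflict for X: X → e X and X → E
  Overlap: { 'e' }
Conflict for E: E → e X and E → E e X
  Overlap: { 'e' }
Conflict for E: E → E e X and E → * E
  Overlap: { '*' }

Answer: Yes. X → e X / X → E on { 'e' }; E → e X / E → E e X on { 'e' }; E → E e X / E → '*' E on { '*' }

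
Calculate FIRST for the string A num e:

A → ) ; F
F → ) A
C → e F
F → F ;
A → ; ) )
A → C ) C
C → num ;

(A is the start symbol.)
FIRST sets of the non-terminals involved (from the grammar, by fixed-point iteration):
  FIRST(A) = { ')', ';', 'e', 'num' }

To compute FIRST(A num e), process the symbols left to right:
Symbol A is a non-terminal. Add FIRST(A) \ {ε} = { ')', ';', 'e', 'num' }
A is not nullable (ε ∉ FIRST(A)), so stop here.
FIRST(A num e) = { ')', ';', 'e', 'num' }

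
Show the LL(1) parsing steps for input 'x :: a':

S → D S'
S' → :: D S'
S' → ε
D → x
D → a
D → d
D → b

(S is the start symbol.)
LL(1) parsing maintains a stack (initially the start symbol over $) and the input. At each step: if the stack top is a terminal, match it against the current input token; if it is a non-terminal N, replace it with the RHS of M[N, lookahead] (the unique production whose predict set contains the lookahead).

Stack is shown with the top on the left.

Stack      Input     Action
---------------------------
S $        x :: a $  output S → D S'
D S' $     x :: a $  output D → x
x S' $     x :: a $  match 'x'
S' $       :: a $    output S' → :: D S'
:: D S' $  :: a $    match '::'
D S' $     a $       output D → a
a S' $     a $       match 'a'
S' $       $         output S' → ε
$          $         accept

The string is accepted.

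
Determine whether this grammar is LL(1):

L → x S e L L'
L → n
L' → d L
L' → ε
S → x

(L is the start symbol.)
A grammar is LL(1) if for each non-terminal N with multiple productions, the predict sets of those productions are pairwise disjoint, where PREDICT(N → α) = (FIRST(α) \ {ε}) ∪ (FOLLOW(N) if α ⇒* ε).

Relevant sets:
  FOLLOW(L') = { $, 'd' }

For L:
  PREDICT(L → x S e L L') = { 'x' }
  PREDICT(L → n) = { 'n' }
For L':
  PREDICT(L' → d L) = { 'd' }
  PREDICT(L' → ε) = { $, 'd' }
S has a single production, so nothing to check there.

Conflict found: Predict set conflict for L': { 'd' }
The grammar is NOT LL(1).

Answer: No. Predict set conflict for L': { 'd' }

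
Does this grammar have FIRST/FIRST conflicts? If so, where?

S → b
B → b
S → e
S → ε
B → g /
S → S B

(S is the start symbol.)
A FIRST/FIRST conflict occurs when two productions N → α and N → β for the same non-terminal have FIRST(α) ∩ FIRST(β) ≠ ∅ (with ε ∈ FIRST of a nullable right-hand side, so two nullable alternatives also conflict).

FIRST sets of the non-terminals at (or reachable through a nullable prefix from) the front of some alternative:
  FIRST(S) = { 'b', 'e', 'g', ε }
  FIRST(B) = { 'b', 'g' }

Productions for S:
  S → b: FIRST = { 'b' }
  S → e: FIRST = { 'e' }
  S → ε: FIRST = { ε }
  S → S B: FIRST = { 'b', 'e', 'g' }
Productions for B:
  B → b: FIRST = { 'b' }
  B → g /: FIRST = { 'g' }

Conflict for S: S → b and S → S B
  Overlap: { 'b' }
Conflict for S: S → e and S → S B
  Overlap: { 'e' }

Answer: Yes. S → b / S → S B on { 'b' }; S → e / S → S B on { 'e' }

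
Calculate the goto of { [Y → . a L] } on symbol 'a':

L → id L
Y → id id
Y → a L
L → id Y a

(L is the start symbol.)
GOTO(I, 'a') = CLOSURE({ [A → αX.β] : [A → α.Xβ] ∈ I, X = 'a' })

Items with dot before 'a', with the dot advanced:
  [Y → . a L] → [Y → a . L]
Closure of the advanced items:
  [Y → a . L] has the dot before L: add [L → . id L], [L → . id Y a]

GOTO = { [L → . id L], [L → . id Y a], [Y → a . L] }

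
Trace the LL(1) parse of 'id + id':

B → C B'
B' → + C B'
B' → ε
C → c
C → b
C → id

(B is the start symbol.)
LL(1) parsing maintains a stack (initially the start symbol over $) and the input. At each step: if the stack top is a terminal, match it against the current input token; if it is a non-terminal N, replace it with the RHS of M[N, lookahead] (the unique production whose predict set contains the lookahead).

Stack is shown with the top on the left.

Stack     Input      Action
---------------------------
B $       id + id $  output B → C B'
C B' $    id + id $  output C → id
id B' $   id + id $  match 'id'
B' $      + id $     output B' → + C B'
+ C B' $  + id $     match '+'
C B' $    id $       output C → id
id B' $   id $       match 'id'
B' $      $          output B' → ε
$         $          accept

The string is accepted.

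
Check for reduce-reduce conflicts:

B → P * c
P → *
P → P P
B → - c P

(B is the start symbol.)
A reduce-reduce conflict occurs when an LR(0) state has two complete items [A → α .] and [B → β .] — both call for a reduction, and with no lookahead the parser cannot choose between them.

Augment with B' → B and build the canonical LR(0) collection (I0 = CLOSURE({[B' → . B]}), then GOTO on every symbol after a dot until no new states appear). It has 10 states:
  I0: { [B → . - c P], [B → . P * c], [B' → . B], [P → . *], [P → . P P] }  — shift
  I1: { [P → * .] }  — reduce
  I2: { [B → - . c P] }  — shift
  I3: { [B' → B .] }  — accept
  I4: { [B → P . * c], [P → . *], [P → . P P], [P → P . P] }  — shift
  I5: { [B → P * . c], [P → * .] }  — shift, reduce
  I6: { [P → . *], [P → . P P], [P → P . P], [P → P P .] }  — shift, reduce
  I7: { [B → P * c .] }  — reduce
  I8: { [B → - c . P], [P → . *], [P → . P P] }  — shift
  I9: { [B → - c P .], [P → . *], [P → . P P], [P → P . P] }  — shift, reduce

No state contains more than one complete item.

Answer: No reduce-reduce conflicts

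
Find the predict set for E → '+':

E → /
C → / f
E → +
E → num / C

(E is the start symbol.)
PREDICT(E → '+') = (FIRST(RHS) \ {ε}) ∪ (FOLLOW(E) if ε ∈ FIRST(RHS), i.e. RHS ⇒* ε)
FIRST('+') = { '+' }
ε ∉ FIRST('+'), so FOLLOW(E) is not added.
PREDICT(E → '+') = { '+' }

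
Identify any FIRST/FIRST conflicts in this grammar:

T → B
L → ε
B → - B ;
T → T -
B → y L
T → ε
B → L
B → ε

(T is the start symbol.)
A FIRST/FIRST conflict occurs when two productions N → α and N → β for the same non-terminal have FIRST(α) ∩ FIRST(β) ≠ ∅ (with ε ∈ FIRST of a nullable right-hand side, so two nullable alternatives also conflict).

FIRST sets of the non-terminals at (or reachable through a nullable prefix from) the front of some alternative:
  FIRST(B) = { '-', 'y', ε }
  FIRST(T) = { '-', 'y', ε }
  FIRST(L) = { ε }

Productions for T:
  T → B: FIRST = { '-', 'y', ε }
  T → T -: FIRST = { '-', 'y' }
  T → ε: FIRST = { ε }
Productions for B:
  B → - B ;: FIRST = { '-' }
  B → y L: FIRST = { 'y' }
  B → L: FIRST = { ε }
  B → ε: FIRST = { ε }
L has only one production, so no FIRST/FIRST conflict is possible there.

Conflict for T: T → B and T → T -
  Overlap: { '-', 'y' }
Conflict for T: T → B and T → ε
  Overlap: { ε }
Conflict for B: B → L and B → ε
  Overlap: { ε }

Answer: Yes. T → B / T → T '-' on { '-', 'y' }; T → B / T → ε on { ε }; B → L / B → ε on { ε }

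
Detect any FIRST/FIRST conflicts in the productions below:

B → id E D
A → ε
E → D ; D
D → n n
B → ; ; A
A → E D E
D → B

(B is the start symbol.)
No FIRST/FIRST conflicts.

A FIRST/FIRST conflict occurs when two productions N → α and N → β for the same non-terminal have FIRST(α) ∩ FIRST(β) ≠ ∅ (with ε ∈ FIRST of a nullable right-hand side, so two nullable alternatives also conflict).

FIRST sets of the non-terminals at (or reachable through a nullable prefix from) the front of some alternative:
  FIRST(E) = { ';', 'id', 'n' }
  FIRST(B) = { ';', 'id' }

Productions for B:
  B → id E D: FIRST = { 'id' }
  B → ; ; A: FIRST = { ';' }
Productions for A:
  A → ε: FIRST = { ε }
  A → E D E: FIRST = { ';', 'id', 'n' }
Productions for D:
  D → n n: FIRST = { 'n' }
  D → B: FIRST = { ';', 'id' }
E has only one production, so no FIRST/FIRST conflict is possible there.

All alternatives of each non-terminal have pairwise disjoint FIRST sets.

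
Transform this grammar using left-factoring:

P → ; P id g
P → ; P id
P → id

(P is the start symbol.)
Left-factoring transforms A → αβ₁ | αβ₂ into A → αA' and A' → β₁ | β₂
(α is the longest common prefix among the alternatives). Repeat until
no nonterminal has two alternatives with a common prefix.

Round 1: P has alternatives sharing prefix '; P id'. Introduce P': P → ; P id P'
  Add: P' → g
  Add: P' → ε

No remaining common prefixes — done.

Resulting grammar:
P → ; P id P'
P' → g
P' → ε
P → id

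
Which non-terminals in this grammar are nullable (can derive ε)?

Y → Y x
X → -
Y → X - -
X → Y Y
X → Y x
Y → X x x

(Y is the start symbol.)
A non-terminal is nullable if it can derive ε (the empty string): either it has an ε-production, or it has a production whose right-hand side consists entirely of nullable non-terminals.

There are no ε-productions, so no non-terminal can derive ε.
No non-terminals are nullable.

Answer: None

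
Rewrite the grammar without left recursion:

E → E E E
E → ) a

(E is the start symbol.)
E → ) a E'
E' → E E E'
E' → ε

E is directly left-recursive. The standard transformation for
  A → A α₁ | ... | A α_m | β₁ | ... | β_n
is
  A  → β₁ A' | ... | β_n A'
  A' → α₁ A' | ... | α_m A' | ε

E → ) a becomes E → ) a E'
E → E E E becomes E' → E E E'
Add E' → ε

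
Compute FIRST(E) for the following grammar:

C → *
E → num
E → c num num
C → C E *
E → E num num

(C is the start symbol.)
{ 'c', 'num' }

To compute FIRST(E), examine every production with E on the left-hand side, reading each right-hand side left to right until a non-nullable symbol is reached.

From E → num:
  - num is a terminal: add 'num' and stop
From E → c num num:
  - c is a terminal: add 'c' and stop
From E → E num num:
  - E is the symbol being defined: contributes nothing new
    E is not nullable, so stop

Collecting: FIRST(E) = { 'c', 'num' }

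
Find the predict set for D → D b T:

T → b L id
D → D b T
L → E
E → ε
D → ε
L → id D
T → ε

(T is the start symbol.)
{ 'b' }

PREDICT(D → D b T) = (FIRST(RHS) \ {ε}) ∪ (FOLLOW(D) if ε ∈ FIRST(RHS), i.e. RHS ⇒* ε)
FIRST(D) = { 'b', ε }
FIRST(D b T) = { 'b' }
ε ∉ FIRST(D b T), so FOLLOW(D) is not added.
PREDICT(D → D b T) = { 'b' }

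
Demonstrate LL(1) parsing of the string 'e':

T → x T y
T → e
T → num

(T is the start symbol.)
LL(1) parsing maintains a stack (initially the start symbol over $) and the input. At each step: if the stack top is a terminal, match it against the current input token; if it is a non-terminal N, replace it with the RHS of M[N, lookahead] (the unique production whose predict set contains the lookahead).

Stack is shown with the top on the left.

Stack  Input  Action
--------------------
T $    e $    output T → e
e $    e $    match 'e'
$      $      accept

The string is accepted.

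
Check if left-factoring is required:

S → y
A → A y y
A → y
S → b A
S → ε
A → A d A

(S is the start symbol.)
Yes, A has productions with common prefix 'A'

Left-factoring is needed when two productions for the same non-terminal
share a common prefix on the right-hand side.

Productions for S:
  S → y
  S → b A
  S → ε
Productions for A:
  A → A y y
  A → y
  A → A d A

Found common prefix 'A' in productions for A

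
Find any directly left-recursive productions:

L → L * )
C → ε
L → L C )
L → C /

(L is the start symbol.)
Yes, L is left-recursive

L → L * ): LEFT RECURSIVE (starts with L)
C → ε: starts with ε
L → L C ): LEFT RECURSIVE (starts with L)
L → C /: starts with C

The grammar has direct left recursion on: L.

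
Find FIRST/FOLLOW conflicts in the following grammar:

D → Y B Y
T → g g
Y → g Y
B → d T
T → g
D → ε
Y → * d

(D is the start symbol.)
No FIRST/FOLLOW conflicts.

A FIRST/FOLLOW conflict occurs when a non-terminal N has a nullable alternative N → β (β ⇒* ε) and another alternative N → α with FIRST(α) ∩ FOLLOW(N) ≠ ∅: on such a lookahead the parser cannot decide between expanding α and letting N vanish via β.

Nullable non-terminals: D.
FIRST sets used below: FIRST(Y) = { '*', 'g' }

D: nullable alternative(s) D → ε; FOLLOW(D) = { $ }
  D → Y B Y: FIRST \ {ε} = { '*', 'g' } — disjoint from FOLLOW(D)
  D → ε: FIRST \ {ε} = { } — this is the only nullable alternative, skip

B, T, Y have no nullable alternative, so no FIRST/FOLLOW check is needed there.

No FIRST/FOLLOW conflicts found.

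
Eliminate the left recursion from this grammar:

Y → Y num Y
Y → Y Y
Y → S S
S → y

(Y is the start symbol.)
Y → S S Y'
Y' → num Y Y'
Y' → Y Y'
Y' → ε
S → y

Y is directly left-recursive. The standard transformation for
  A → A α₁ | ... | A α_m | β₁ | ... | β_n
is
  A  → β₁ A' | ... | β_n A'
  A' → α₁ A' | ... | α_m A' | ε

Y → S S becomes Y → S S Y'
Y → Y num Y becomes Y' → num Y Y'
Y → Y Y becomes Y' → Y Y'
Add Y' → ε

Productions for other non-terminals are unchanged:
  S → y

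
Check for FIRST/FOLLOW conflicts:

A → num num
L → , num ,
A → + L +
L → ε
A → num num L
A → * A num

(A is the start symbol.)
A FIRST/FOLLOW conflict occurs when a non-terminal N has a nullable alternative N → β (β ⇒* ε) and another alternative N → α with FIRST(α) ∩ FOLLOW(N) ≠ ∅: on such a lookahead the parser cannot decide between expanding α and letting N vanish via β.

Nullable non-terminals: L.

L: nullable alternative(s) L → ε; FOLLOW(L) = { $, '+', 'num' }
  L → , num ,: FIRST \ {ε} = { ',' } — disjoint from FOLLOW(L)
  L → ε: FIRST \ {ε} = { } — this is the only nullable alternative, skip

A has no nullable alternative, so no FIRST/FOLLOW check is needed there.

No FIRST/FOLLOW conflicts found.

Answer: No FIRST/FOLLOW conflicts.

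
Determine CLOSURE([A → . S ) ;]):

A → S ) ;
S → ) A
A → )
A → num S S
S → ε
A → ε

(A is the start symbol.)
{ [A → . S ) ;], [S → . ) A], [S → .] }

To compute CLOSURE, for each item [A → α.Bβ] where B is a non-terminal, add [B → .γ] for all productions B → γ; repeat for the newly added items until nothing changes.

Start with: [A → . S ) ;]
  [A → . S ) ;] has the dot before S: add [S → . ) A], [S → .]
No further items can be added.

CLOSURE = { [A → . S ) ;], [S → . ) A], [S → .] }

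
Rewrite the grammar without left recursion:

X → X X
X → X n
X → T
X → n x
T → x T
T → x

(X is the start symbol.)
X → T X'
X → n x X'
X' → X X'
X' → n X'
X' → ε
T → x T
T → x

X is directly left-recursive. The standard transformation for
  A → A α₁ | ... | A α_m | β₁ | ... | β_n
is
  A  → β₁ A' | ... | β_n A'
  A' → α₁ A' | ... | α_m A' | ε

X → T becomes X → T X'
X → n x becomes X → n x X'
X → X X becomes X' → X X'
X → X n becomes X' → n X'
Add X' → ε

Productions for other non-terminals are unchanged:
  T → x T
  T → x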